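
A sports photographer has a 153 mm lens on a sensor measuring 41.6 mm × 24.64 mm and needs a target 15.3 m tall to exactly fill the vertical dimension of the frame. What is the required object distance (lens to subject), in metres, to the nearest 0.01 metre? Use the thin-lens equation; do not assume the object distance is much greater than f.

95.16 m

W: 15.3 m = 15300 mm.
Magnification m = h/W = dᵢ/dₒ; combined with 1/f = 1/dₒ + 1/dᵢ this gives dₒ = f·(1 + W/h).
dₒ = 153 mm × (1 + 15300/24.64) = 153 × 621.9416 ≈ 95157.058 mm = 95.1571 m.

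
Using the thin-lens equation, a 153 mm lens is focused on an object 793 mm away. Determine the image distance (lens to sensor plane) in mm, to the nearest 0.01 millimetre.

189.58 mm

1/dᵢ = 1/f − 1/dₒ = 1/153 − 1/793 = 0.0052749 mm⁻¹.
dᵢ = 1/0.0052749 ≈ 189.5766 mm.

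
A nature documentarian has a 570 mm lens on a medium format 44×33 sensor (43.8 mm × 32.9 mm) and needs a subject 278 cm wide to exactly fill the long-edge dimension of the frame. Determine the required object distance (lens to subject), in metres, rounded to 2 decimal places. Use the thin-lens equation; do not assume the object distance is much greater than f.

W: 278 cm = 2780 mm.
Magnification m = w/W = dᵢ/dₒ; combined with 1/f = 1/dₒ + 1/dᵢ this gives dₒ = f·(1 + W/w).
dₒ = 570 mm × (1 + 2780/43.8) = 570 × 64.4703 ≈ 36748.082 mm = 36.7481 m.

36.75 m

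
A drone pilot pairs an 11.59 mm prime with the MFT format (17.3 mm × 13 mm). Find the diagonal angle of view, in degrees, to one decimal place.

86.1°

Sensor diagonal = √(17.3² + 13²) = √468.2900 ≈ 21.6400 mm.
Angle of view α = 2·arctan(d/2f) with d = 21.6400 mm and f = 11.59 mm.
d/2f = 0.93356; arctan(0.93356) ≈ 43.0321°, so α ≈ 86.0642°.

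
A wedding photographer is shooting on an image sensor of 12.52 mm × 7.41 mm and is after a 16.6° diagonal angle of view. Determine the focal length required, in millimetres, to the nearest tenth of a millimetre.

49.9 mm

Sensor diagonal = √(12.52² + 7.41²) = √211.6585 ≈ 14.5485 mm.
From α = 2·arctan(d/2f) we get f = d / (2·tan(α/2)).
With d = 14.5485 mm and α/2 = 8.3°, tan(α/2) ≈ 0.14588, so f ≈ 14.5485 / 0.29177 ≈ 49.8631 mm.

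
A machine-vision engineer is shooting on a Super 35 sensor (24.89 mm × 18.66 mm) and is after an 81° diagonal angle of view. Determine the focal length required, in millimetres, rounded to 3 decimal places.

18.211 mm

Sensor diagonal = √(24.89² + 18.66²) = √967.7077 ≈ 31.1080 mm.
From α = 2·arctan(d/2f) we get f = d / (2·tan(α/2)).
With d = 31.1080 mm and α/2 = 40.5°, tan(α/2) ≈ 0.85408, so f ≈ 31.1080 / 1.70816 ≈ 18.2114 mm.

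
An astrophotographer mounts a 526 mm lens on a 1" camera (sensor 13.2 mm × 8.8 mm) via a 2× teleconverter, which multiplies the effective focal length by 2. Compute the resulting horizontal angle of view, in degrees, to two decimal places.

0.72°

Effective focal length f = 526 × 2 = 1052 mm.
α = 2·arctan(13.2 / (2 × 1052)) = 2·arctan(0.00627) ≈ 0.7189°.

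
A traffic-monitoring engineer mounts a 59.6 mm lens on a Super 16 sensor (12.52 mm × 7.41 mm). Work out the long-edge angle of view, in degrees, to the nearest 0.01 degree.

11.99°

Angle of view α = 2·arctan(w/2f) with w = 12.52 mm and f = 59.6 mm.
w/2f = 0.10503; arctan(0.10503) ≈ 5.9960°, so α ≈ 11.9920°.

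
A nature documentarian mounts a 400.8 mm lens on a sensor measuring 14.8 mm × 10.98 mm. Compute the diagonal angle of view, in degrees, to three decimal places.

2.634°

Sensor diagonal = √(14.8² + 10.98²) = √339.6004 ≈ 18.4283 mm.
Angle of view α = 2·arctan(d/2f) with d = 18.4283 mm and f = 400.8 mm.
d/2f = 0.02299; arctan(0.02299) ≈ 1.3170°, so α ≈ 2.6339°.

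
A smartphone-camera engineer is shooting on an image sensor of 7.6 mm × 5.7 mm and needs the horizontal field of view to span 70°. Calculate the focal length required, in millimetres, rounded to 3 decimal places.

5.427 mm

From α = 2·arctan(w/2f) we get f = w / (2·tan(α/2)).
With w = 7.6 mm and α/2 = 35°, tan(α/2) ≈ 0.70021, so f ≈ 7.6 / 1.40042 ≈ 5.4270 mm.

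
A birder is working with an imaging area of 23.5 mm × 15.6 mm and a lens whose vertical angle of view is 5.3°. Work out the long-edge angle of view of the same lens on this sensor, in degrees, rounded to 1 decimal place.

From the vertical AOV: f = 15.6 / (2·tan(2.65°)) = 15.6 / 0.09257 ≈ 168.5239 mm.
Long-edge AOV = 2·arctan(23.5 / (2 × 168.5239)) = 2·arctan(0.06972) ≈ 7.9768°.

8.0°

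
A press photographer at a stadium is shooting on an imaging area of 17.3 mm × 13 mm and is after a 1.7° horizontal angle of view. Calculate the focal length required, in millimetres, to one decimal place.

583.0 mm

From α = 2·arctan(w/2f) we get f = w / (2·tan(α/2)).
With w = 17.3 mm and α/2 = 0.85°, tan(α/2) ≈ 0.01484, so f ≈ 17.3 / 0.02967 ≈ 583.0260 mm.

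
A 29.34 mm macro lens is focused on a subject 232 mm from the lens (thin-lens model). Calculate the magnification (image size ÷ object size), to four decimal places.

0.1448×

Thin lens: 1/f = 1/dₒ + 1/dᵢ → 1/dᵢ = 1/29.34 − 1/232 = 0.0297728 mm⁻¹, so dᵢ ≈ 33.5877 mm.
Magnification m = dᵢ/dₒ = 33.5877/232 ≈ 0.14477.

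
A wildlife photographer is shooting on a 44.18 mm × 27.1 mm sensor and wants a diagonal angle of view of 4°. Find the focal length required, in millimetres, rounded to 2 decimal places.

Sensor diagonal = √(44.18² + 27.1²) = √2686.2824 ≈ 51.8294 mm.
From α = 2·arctan(d/2f) we get f = d / (2·tan(α/2)).
With d = 51.8294 mm and α/2 = 2°, tan(α/2) ≈ 0.03492, so f ≈ 51.8294 / 0.06984 ≈ 742.0993 mm.

742.10 mm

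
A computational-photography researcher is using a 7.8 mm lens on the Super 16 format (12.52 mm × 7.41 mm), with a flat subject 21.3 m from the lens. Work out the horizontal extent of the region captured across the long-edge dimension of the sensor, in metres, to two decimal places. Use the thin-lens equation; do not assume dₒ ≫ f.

dₒ: 21.3 m = 21300 mm.
Similar triangles through the lens centre give W/dₒ = w/dᵢ; with 1/f = 1/dₒ + 1/dᵢ this gives W = w·(dₒ − f)/f.
W = 12.52 mm × (21300 − 7.8) / 7.8 = 12.52 × 2729.7692 ≈ 34176.711 mm = 34.1767 m.

34.18 m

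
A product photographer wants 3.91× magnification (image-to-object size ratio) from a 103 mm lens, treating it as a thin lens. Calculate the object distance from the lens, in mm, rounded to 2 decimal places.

With m = dᵢ/dₒ and 1/f = 1/dₒ + 1/dᵢ, substituting dᵢ = m·dₒ gives 1/f = (1 + 1/m)/dₒ, hence dₒ = f·(1 + 1/m).
dₒ = 103 × (1 + 1/3.91) = 103 × 1.25575 ≈ 129.343 mm.

129.34 mm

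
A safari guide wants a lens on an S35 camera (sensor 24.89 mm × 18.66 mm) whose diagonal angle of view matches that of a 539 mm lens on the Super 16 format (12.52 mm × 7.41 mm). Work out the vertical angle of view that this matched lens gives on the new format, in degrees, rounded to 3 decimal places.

0.928°

Sensor diagonal = √(12.52² + 7.41²) = √211.6585 ≈ 14.5485 mm.
Sensor diagonal = √(24.89² + 18.66²) = √967.7077 ≈ 31.1080 mm.
Equal diagonal AOV ⇒ f₂ = f₁ · 31.1080/14.5485 = 539 × 2.13823 ≈ 1152.5055 mm.
Vertical AOV on the new format = 2·arctan(18.66 / (2 × 1152.5055)) = 2·arctan(0.00810) ≈ 0.9276°.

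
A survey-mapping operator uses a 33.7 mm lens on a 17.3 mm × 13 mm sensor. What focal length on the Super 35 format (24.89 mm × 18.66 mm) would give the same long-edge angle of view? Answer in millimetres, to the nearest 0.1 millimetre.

48.5 mm

Equal angle of view means equal width/f ratio, so f₂ = f₁ · (width₂/width₁) = 33.7 × 24.89/17.3.
f₂ = 33.7 × 1.43873 ≈ 48.485 mm.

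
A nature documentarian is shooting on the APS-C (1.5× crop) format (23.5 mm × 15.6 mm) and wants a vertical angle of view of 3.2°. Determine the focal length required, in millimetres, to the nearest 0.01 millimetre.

279.24 mm

From α = 2·arctan(h/2f) we get f = h / (2·tan(α/2)).
With h = 15.6 mm and α/2 = 1.6°, tan(α/2) ≈ 0.02793, so f ≈ 15.6 / 0.05587 ≈ 279.2443 mm.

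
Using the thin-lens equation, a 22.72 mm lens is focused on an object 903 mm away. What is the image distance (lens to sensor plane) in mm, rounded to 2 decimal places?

1/dᵢ = 1/f − 1/dₒ = 1/22.72 − 1/903 = 0.0429067 mm⁻¹.
dᵢ = 1/0.0429067 ≈ 23.3064 mm.

23.31 mm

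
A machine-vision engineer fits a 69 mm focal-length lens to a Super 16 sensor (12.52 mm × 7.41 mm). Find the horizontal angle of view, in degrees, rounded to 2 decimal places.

10.37°

Angle of view α = 2·arctan(w/2f) with w = 12.52 mm and f = 69 mm.
w/2f = 0.09072; arctan(0.09072) ≈ 5.1839°, so α ≈ 10.3679°.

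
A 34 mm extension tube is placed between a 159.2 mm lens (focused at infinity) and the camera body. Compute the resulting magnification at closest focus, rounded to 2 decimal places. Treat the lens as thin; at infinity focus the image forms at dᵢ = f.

0.21×

The tube moves the image plane from f to f + e, so dᵢ = 159.2 + 34 = 193.2 mm. Focus is achieved when 1/f = 1/dₒ + 1/dᵢ, giving dₒ = 1/(1/f − 1/(f+e)).
Magnification m = dᵢ/dₒ = (f+e)·(1/f − 1/(f+e)) = e/f = 34/159.2 ≈ 0.2136.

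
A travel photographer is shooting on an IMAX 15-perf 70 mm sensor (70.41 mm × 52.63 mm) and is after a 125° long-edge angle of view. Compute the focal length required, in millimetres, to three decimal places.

From α = 2·arctan(w/2f) we get f = w / (2·tan(α/2)).
With w = 70.41 mm and α/2 = 62.5°, tan(α/2) ≈ 1.92098, so f ≈ 70.41 / 3.84196 ≈ 18.3266 mm.

18.327 mm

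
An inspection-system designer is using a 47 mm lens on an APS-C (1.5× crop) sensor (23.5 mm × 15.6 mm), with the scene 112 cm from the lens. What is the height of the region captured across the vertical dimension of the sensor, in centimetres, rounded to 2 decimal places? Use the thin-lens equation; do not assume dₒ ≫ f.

35.61 cm

dₒ: 112 cm = 1120 mm.
Similar triangles through the lens centre give W/dₒ = h/dᵢ; with 1/f = 1/dₒ + 1/dᵢ this gives W = h·(dₒ − f)/f.
W = 15.6 mm × (1120 − 47) / 47 = 15.6 × 22.8298 ≈ 356.145 mm = 35.6145 cm.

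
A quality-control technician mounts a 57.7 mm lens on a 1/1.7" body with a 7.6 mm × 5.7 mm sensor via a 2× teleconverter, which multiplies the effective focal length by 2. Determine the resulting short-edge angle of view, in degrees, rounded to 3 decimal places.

2.829°

Effective focal length f = 57.7 × 2 = 115.4 mm.
α = 2·arctan(5.7 / (2 × 115.4)) = 2·arctan(0.02470) ≈ 2.8295°.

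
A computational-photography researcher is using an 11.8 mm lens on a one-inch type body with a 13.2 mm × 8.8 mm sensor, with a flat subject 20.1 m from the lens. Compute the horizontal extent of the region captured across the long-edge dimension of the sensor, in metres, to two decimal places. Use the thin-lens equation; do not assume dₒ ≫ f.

dₒ: 20.1 m = 20100 mm.
Similar triangles through the lens centre give W/dₒ = w/dᵢ; with 1/f = 1/dₒ + 1/dᵢ this gives W = w·(dₒ − f)/f.
W = 13.2 mm × (20100 − 11.8) / 11.8 = 13.2 × 1702.3898 ≈ 22471.546 mm = 22.4715 m.

22.47 m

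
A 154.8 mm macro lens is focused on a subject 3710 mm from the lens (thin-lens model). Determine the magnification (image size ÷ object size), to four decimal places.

0.0435×

Thin lens: 1/f = 1/dₒ + 1/dᵢ → 1/dᵢ = 1/154.8 − 1/3710 = 0.0061904 mm⁻¹, so dᵢ ≈ 161.5403 mm.
Magnification m = dᵢ/dₒ = 161.5403/3710 ≈ 0.04354.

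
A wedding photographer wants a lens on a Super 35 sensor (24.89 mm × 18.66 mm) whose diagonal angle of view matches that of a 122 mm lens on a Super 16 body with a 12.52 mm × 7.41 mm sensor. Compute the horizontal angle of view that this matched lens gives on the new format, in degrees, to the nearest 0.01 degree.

Sensor diagonal = √(12.52² + 7.41²) = √211.6585 ≈ 14.5485 mm.
Sensor diagonal = √(24.89² + 18.66²) = √967.7077 ≈ 31.1080 mm.
Equal diagonal AOV ⇒ f₂ = f₁ · 31.1080/14.5485 = 122 × 2.13823 ≈ 260.8640 mm.
Horizontal AOV on the new format = 2·arctan(24.89 / (2 × 260.8640)) = 2·arctan(0.04771) ≈ 5.4627°.

5.46°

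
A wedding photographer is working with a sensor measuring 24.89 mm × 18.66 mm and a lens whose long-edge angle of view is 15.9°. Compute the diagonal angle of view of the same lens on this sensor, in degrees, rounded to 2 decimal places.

19.80°

From the long-edge AOV: f = 24.89 / (2·tan(7.95°)) = 24.89 / 0.27930 ≈ 89.1150 mm.
Sensor diagonal = √(24.89² + 18.66²) = √967.7077 ≈ 31.1080 mm.
Diagonal AOV = 2·arctan(31.1080 / (2 × 89.1150)) = 2·arctan(0.17454) ≈ 19.8012°.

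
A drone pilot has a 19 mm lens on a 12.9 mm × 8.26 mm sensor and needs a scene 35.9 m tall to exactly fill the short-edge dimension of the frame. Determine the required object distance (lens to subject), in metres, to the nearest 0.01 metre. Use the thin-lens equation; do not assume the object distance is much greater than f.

82.60 m

W: 35.9 m = 35900 mm.
Magnification m = h/W = dᵢ/dₒ; combined with 1/f = 1/dₒ + 1/dᵢ this gives dₒ = f·(1 + W/h).
dₒ = 19 mm × (1 + 35900/8.26) = 19 × 4347.2470 ≈ 82597.692 mm = 82.5977 m.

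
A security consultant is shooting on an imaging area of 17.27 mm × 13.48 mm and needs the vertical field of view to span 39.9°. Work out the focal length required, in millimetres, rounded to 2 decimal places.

From α = 2·arctan(h/2f) we get f = h / (2·tan(α/2)).
With h = 13.48 mm and α/2 = 19.95°, tan(α/2) ≈ 0.36298, so f ≈ 13.48 / 0.72596 ≈ 18.5684 mm.

18.57 mm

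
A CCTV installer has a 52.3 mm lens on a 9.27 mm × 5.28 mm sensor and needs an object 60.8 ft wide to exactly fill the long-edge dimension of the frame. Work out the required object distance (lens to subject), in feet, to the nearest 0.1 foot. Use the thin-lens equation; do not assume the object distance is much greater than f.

W: 60.8 ft × 304.8 mm/ft = 18531.84 mm.
Magnification m = w/W = dᵢ/dₒ; combined with 1/f = 1/dₒ + 1/dᵢ this gives dₒ = f·(1 + W/w).
dₒ = 52.3 mm × (1 + 18531.8/9.27) = 52.3 × 2000.1197 ≈ 104606.259 mm = 104606.259/304.8 ft = 343.196 ft.

343.2 ft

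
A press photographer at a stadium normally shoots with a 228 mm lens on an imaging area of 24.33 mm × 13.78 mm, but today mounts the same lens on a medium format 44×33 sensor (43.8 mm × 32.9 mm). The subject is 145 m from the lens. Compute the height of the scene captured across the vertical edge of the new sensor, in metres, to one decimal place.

20.9 m

The focal length stays 228 mm; the relevant sensor dimension is now h = 32.9 mm. Object distance dₒ = 145 m = 145000 mm.
Thin-lens field height W = h·(dₒ − f)/f = 32.9 × (145000 − 228)/228 ≈ 20890.346 mm = 20.8903 m.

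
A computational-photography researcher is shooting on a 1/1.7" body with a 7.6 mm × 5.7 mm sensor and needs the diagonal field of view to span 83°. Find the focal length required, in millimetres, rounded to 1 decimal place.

5.4 mm

Sensor diagonal = √(7.6² + 5.7²) = √90.2500 ≈ 9.5000 mm.
From α = 2·arctan(d/2f) we get f = d / (2·tan(α/2)).
With d = 9.5000 mm and α/2 = 41.5°, tan(α/2) ≈ 0.88473, so f ≈ 9.5000 / 1.76945 ≈ 5.3689 mm.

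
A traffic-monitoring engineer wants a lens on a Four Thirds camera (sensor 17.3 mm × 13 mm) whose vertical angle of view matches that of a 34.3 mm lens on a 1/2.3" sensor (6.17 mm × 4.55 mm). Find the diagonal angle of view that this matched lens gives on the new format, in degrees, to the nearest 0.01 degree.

Equal vertical AOV ⇒ f₂ = f₁ · 13/4.55 = 34.3 × 2.85714 ≈ 98.0000 mm.
Sensor diagonal = √(17.3² + 13²) = √468.2900 ≈ 21.6400 mm.
Diagonal AOV on the new format = 2·arctan(21.6400 / (2 × 98.0000)) = 2·arctan(0.11041) ≈ 12.6008°.

12.60°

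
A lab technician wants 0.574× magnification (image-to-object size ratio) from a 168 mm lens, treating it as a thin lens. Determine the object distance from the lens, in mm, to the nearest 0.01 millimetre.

With m = dᵢ/dₒ and 1/f = 1/dₒ + 1/dᵢ, substituting dᵢ = m·dₒ gives 1/f = (1 + 1/m)/dₒ, hence dₒ = f·(1 + 1/m).
dₒ = 168 × (1 + 1/0.574) = 168 × 2.74216 ≈ 460.683 mm.

460.68 mm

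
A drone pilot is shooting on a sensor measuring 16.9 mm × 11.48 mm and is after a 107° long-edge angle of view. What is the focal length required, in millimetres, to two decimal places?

From α = 2·arctan(w/2f) we get f = w / (2·tan(α/2)).
With w = 16.9 mm and α/2 = 53.5°, tan(α/2) ≈ 1.35142, so f ≈ 16.9 / 2.70284 ≈ 6.2527 mm.

6.25 mm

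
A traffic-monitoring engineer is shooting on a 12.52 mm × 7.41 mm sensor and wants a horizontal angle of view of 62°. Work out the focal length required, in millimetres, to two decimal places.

10.42 mm

From α = 2·arctan(w/2f) we get f = w / (2·tan(α/2)).
With w = 12.52 mm and α/2 = 31°, tan(α/2) ≈ 0.60086, so f ≈ 12.52 / 1.20172 ≈ 10.4184 mm.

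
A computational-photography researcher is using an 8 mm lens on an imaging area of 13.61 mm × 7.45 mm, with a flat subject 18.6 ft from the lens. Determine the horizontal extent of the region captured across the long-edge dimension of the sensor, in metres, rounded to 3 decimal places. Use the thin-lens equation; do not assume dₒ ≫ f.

9.631 m

dₒ: 18.6 ft × 304.8 mm/ft = 5669.28 mm.
Similar triangles through the lens centre give W/dₒ = w/dᵢ; with 1/f = 1/dₒ + 1/dᵢ this gives W = w·(dₒ − f)/f.
W = 13.61 mm × (5669.28 − 8) / 8 = 13.61 × 707.6600 ≈ 9631.252 mm = 9.63125 m.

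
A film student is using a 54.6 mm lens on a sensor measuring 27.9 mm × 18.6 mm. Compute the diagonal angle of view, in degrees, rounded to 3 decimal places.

Sensor diagonal = √(27.9² + 18.6²) = √1124.3700 ≈ 33.5316 mm.
Angle of view α = 2·arctan(d/2f) with d = 33.5316 mm and f = 54.6 mm.
d/2f = 0.30707; arctan(0.30707) ≈ 17.0700°, so α ≈ 34.1399°.

34.140°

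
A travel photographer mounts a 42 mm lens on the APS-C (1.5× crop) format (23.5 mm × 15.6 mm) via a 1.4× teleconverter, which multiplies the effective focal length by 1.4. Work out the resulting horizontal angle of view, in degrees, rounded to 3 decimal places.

Effective focal length f = 42 × 1.4 = 58.8 mm.
α = 2·arctan(23.5 / (2 × 58.8)) = 2·arctan(0.19983) ≈ 22.6011°.

22.601°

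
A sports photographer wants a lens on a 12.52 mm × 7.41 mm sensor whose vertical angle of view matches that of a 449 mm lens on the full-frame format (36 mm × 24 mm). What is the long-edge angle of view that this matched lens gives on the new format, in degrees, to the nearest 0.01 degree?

Equal vertical AOV ⇒ f₂ = f₁ · 7.41/24 = 449 × 0.30875 ≈ 138.6287 mm.
Long-edge AOV on the new format = 2·arctan(12.52 / (2 × 138.6287)) = 2·arctan(0.04516) ≈ 5.1710°.

5.17°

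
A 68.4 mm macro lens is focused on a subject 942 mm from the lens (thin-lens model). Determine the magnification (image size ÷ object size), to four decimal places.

0.0783×

Thin lens: 1/f = 1/dₒ + 1/dᵢ → 1/dᵢ = 1/68.4 − 1/942 = 0.0135583 mm⁻¹, so dᵢ ≈ 73.7555 mm.
Magnification m = dᵢ/dₒ = 73.7555/942 ≈ 0.07830.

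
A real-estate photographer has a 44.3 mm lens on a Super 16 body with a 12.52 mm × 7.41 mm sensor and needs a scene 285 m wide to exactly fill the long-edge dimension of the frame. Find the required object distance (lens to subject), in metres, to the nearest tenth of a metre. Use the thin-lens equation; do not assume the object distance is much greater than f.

1008.5 m

W: 285 m = 285000 mm.
Magnification m = w/W = dᵢ/dₒ; combined with 1/f = 1/dₒ + 1/dᵢ this gives dₒ = f·(1 + W/w).
dₒ = 44.3 mm × (1 + 285000/12.52) = 44.3 × 22764.5783 ≈ 1008470.818 mm = 1008.47 m.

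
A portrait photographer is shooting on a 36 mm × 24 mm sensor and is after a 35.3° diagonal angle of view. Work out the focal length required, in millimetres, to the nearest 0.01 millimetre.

Sensor diagonal = √(36² + 24²) = √1872.0000 ≈ 43.2666 mm.
From α = 2·arctan(d/2f) we get f = d / (2·tan(α/2)).
With d = 43.2666 mm and α/2 = 17.65°, tan(α/2) ≈ 0.31818, so f ≈ 43.2666 / 0.63636 ≈ 67.9909 mm.

67.99 mm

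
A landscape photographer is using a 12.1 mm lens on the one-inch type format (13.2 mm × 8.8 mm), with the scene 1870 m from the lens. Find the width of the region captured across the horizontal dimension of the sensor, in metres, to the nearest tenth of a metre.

2040.0 m

dₒ: 1870 m = 1.87e+06 mm.
Similar triangles through the lens centre give W/dₒ = w/dᵢ; with 1/f = 1/dₒ + 1/dᵢ this gives W = w·(dₒ − f)/f.
W = 13.2 mm × (1.87e+06 − 12.1) / 12.1 = 13.2 × 154544.4545 ≈ 2039986.800 mm = 2039.99 m.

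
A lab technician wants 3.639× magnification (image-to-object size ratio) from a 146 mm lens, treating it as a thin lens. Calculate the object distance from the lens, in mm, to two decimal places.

186.12 mm

With m = dᵢ/dₒ and 1/f = 1/dₒ + 1/dᵢ, substituting dᵢ = m·dₒ gives 1/f = (1 + 1/m)/dₒ, hence dₒ = f·(1 + 1/m).
dₒ = 146 × (1 + 1/3.639) = 146 × 1.27480 ≈ 186.121 mm.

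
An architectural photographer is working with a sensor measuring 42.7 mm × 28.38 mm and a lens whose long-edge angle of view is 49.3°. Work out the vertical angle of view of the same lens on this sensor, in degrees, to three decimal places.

33.923°

From the long-edge AOV: f = 42.7 / (2·tan(24.65°)) = 42.7 / 0.91778 ≈ 46.5251 mm.
Vertical AOV = 2·arctan(28.38 / (2 × 46.5251)) = 2·arctan(0.30500) ≈ 33.9230°.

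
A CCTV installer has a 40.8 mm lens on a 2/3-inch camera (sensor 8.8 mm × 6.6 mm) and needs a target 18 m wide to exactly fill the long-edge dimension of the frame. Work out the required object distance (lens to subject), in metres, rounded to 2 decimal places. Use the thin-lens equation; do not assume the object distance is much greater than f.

83.50 m

W: 18 m = 18000 mm.
Magnification m = w/W = dᵢ/dₒ; combined with 1/f = 1/dₒ + 1/dᵢ this gives dₒ = f·(1 + W/w).
dₒ = 40.8 mm × (1 + 18000/8.8) = 40.8 × 2046.4545 ≈ 83495.345 mm = 83.4953 m.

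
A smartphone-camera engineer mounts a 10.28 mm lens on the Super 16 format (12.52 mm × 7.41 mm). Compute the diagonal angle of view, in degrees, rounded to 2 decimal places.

70.57°

Sensor diagonal = √(12.52² + 7.41²) = √211.6585 ≈ 14.5485 mm.
Angle of view α = 2·arctan(d/2f) with d = 14.5485 mm and f = 10.28 mm.
d/2f = 0.70761; arctan(0.70761) ≈ 35.2837°, so α ≈ 70.5673°.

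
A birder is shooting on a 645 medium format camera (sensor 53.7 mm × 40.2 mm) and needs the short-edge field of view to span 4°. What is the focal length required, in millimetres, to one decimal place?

575.6 mm

From α = 2·arctan(h/2f) we get f = h / (2·tan(α/2)).
With h = 40.2 mm and α/2 = 2°, tan(α/2) ≈ 0.03492, so f ≈ 40.2 / 0.06984 ≈ 575.5887 mm.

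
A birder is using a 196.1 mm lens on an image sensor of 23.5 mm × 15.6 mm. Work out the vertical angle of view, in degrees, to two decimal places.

4.56°

Angle of view α = 2·arctan(h/2f) with h = 15.6 mm and f = 196.1 mm.
h/2f = 0.03978; arctan(0.03978) ≈ 2.2778°, so α ≈ 4.5555°.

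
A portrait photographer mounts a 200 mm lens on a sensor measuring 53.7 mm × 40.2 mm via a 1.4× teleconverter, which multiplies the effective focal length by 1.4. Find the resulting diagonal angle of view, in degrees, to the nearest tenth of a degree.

13.7°

Effective focal length f = 200 × 1.4 = 280 mm.
Sensor diagonal = √(53.7² + 40.2²) = √4499.7300 ≈ 67.0800 mm.
α = 2·arctan(67.080 / (2 × 280)) = 2·arctan(0.11979) ≈ 13.6613°.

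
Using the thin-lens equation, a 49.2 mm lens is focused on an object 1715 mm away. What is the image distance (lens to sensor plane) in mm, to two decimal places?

1/dᵢ = 1/f − 1/dₒ = 1/49.2 − 1/1715 = 0.0197421 mm⁻¹.
dᵢ = 1/0.0197421 ≈ 50.6531 mm.

50.65 mm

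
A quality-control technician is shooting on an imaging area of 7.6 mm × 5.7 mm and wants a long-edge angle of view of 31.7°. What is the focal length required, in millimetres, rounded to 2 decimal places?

From α = 2·arctan(w/2f) we get f = w / (2·tan(α/2)).
With w = 7.6 mm and α/2 = 15.85°, tan(α/2) ≈ 0.28391, so f ≈ 7.6 / 0.56783 ≈ 13.3843 mm.

13.38 mm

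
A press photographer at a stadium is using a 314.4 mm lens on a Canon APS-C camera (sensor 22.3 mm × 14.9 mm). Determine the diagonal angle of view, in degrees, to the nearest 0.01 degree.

Sensor diagonal = √(22.3² + 14.9²) = √719.3000 ≈ 26.8198 mm.
Angle of view α = 2·arctan(d/2f) with d = 26.8198 mm and f = 314.4 mm.
d/2f = 0.04265; arctan(0.04265) ≈ 2.4423°, so α ≈ 4.8846°.

4.88°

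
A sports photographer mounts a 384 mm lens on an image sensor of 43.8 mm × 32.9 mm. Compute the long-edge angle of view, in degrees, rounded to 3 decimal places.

6.528°

Angle of view α = 2·arctan(w/2f) with w = 43.8 mm and f = 384 mm.
w/2f = 0.05703; arctan(0.05703) ≈ 3.2641°, so α ≈ 6.5282°.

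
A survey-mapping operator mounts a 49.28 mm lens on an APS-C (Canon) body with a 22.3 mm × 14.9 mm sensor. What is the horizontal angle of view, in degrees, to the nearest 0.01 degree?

25.50°

Angle of view α = 2·arctan(w/2f) with w = 22.3 mm and f = 49.28 mm.
w/2f = 0.22626; arctan(0.22626) ≈ 12.7490°, so α ≈ 25.4980°.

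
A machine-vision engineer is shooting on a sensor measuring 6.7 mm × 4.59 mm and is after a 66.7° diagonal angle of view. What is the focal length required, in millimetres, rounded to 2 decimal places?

Sensor diagonal = √(6.7² + 4.59²) = √65.9581 ≈ 8.1215 mm.
From α = 2·arctan(d/2f) we get f = d / (2·tan(α/2)).
With d = 8.1215 mm and α/2 = 33.35°, tan(α/2) ≈ 0.65813, so f ≈ 8.1215 / 1.31625 ≈ 6.1701 mm.

6.17 mm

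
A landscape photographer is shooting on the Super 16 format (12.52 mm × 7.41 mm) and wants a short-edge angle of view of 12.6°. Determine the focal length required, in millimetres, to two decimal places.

From α = 2·arctan(h/2f) we get f = h / (2·tan(α/2)).
With h = 7.41 mm and α/2 = 6.3°, tan(α/2) ≈ 0.11040, so f ≈ 7.41 / 0.22080 ≈ 33.5595 mm.

33.56 mm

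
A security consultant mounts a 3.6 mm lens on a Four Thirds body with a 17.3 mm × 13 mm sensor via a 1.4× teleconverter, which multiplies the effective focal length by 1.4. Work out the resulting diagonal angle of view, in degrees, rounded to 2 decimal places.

Effective focal length f = 3.6 × 1.4 = 5.04 mm.
Sensor diagonal = √(17.3² + 13²) = √468.2900 ≈ 21.6400 mm.
α = 2·arctan(21.640 / (2 × 5.04)) = 2·arctan(2.14683) ≈ 130.0474°.

130.05°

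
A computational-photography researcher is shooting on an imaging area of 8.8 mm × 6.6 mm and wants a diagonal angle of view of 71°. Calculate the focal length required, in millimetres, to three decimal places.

Sensor diagonal = √(8.8² + 6.6²) = √121.0000 ≈ 11.0000 mm.
From α = 2·arctan(d/2f) we get f = d / (2·tan(α/2)).
With d = 11.0000 mm and α/2 = 35.5°, tan(α/2) ≈ 0.71329, so f ≈ 11.0000 / 1.42659 ≈ 7.7107 mm.

7.711 mm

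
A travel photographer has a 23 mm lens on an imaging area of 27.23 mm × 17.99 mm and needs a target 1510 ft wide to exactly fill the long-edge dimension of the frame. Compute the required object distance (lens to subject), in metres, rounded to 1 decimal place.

W: 1510 ft × 304.8 mm/ft = 460247.99 mm.
Magnification m = w/W = dᵢ/dₒ; combined with 1/f = 1/dₒ + 1/dᵢ this gives dₒ = f·(1 + W/w).
dₒ = 23 mm × (1 + 460248/27.23) = 23 × 16903.2396 ≈ 388774.512 mm = 388.775 m.

388.8 m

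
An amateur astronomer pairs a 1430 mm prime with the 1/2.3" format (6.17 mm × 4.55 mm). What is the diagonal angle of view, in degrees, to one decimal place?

0.3°

Sensor diagonal = √(6.17² + 4.55²) = √58.7714 ≈ 7.6663 mm.
Angle of view α = 2·arctan(d/2f) with d = 7.6663 mm and f = 1430 mm.
d/2f = 0.00268; arctan(0.00268) ≈ 0.1536°, so α ≈ 0.3072°.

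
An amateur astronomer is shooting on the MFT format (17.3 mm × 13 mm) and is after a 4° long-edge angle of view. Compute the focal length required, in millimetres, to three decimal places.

From α = 2·arctan(w/2f) we get f = w / (2·tan(α/2)).
With w = 17.3 mm and α/2 = 2°, tan(α/2) ≈ 0.03492, so f ≈ 17.3 / 0.06984 ≈ 247.7036 mm.

247.704 mm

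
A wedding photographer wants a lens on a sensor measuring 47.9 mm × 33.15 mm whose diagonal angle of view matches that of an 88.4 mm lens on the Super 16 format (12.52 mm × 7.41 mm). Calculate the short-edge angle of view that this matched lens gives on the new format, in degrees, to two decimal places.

5.36°

Sensor diagonal = √(12.52² + 7.41²) = √211.6585 ≈ 14.5485 mm.
Sensor diagonal = √(47.9² + 33.15²) = √3393.3325 ≈ 58.2523 mm.
Equal diagonal AOV ⇒ f₂ = f₁ · 58.2523/14.5485 = 88.4 × 4.00401 ≈ 353.9546 mm.
Short-edge AOV on the new format = 2·arctan(33.15 / (2 × 353.9546)) = 2·arctan(0.04683) ≈ 5.3622°.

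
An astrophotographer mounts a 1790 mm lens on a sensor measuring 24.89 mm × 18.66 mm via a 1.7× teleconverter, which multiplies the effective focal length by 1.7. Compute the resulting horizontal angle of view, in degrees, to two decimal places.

0.47°

Effective focal length f = 1790 × 1.7 = 3043 mm.
α = 2·arctan(24.89 / (2 × 3043)) = 2·arctan(0.00409) ≈ 0.4686°.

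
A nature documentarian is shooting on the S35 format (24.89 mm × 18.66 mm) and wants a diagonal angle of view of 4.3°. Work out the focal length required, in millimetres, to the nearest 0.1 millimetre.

Sensor diagonal = √(24.89² + 18.66²) = √967.7077 ≈ 31.1080 mm.
From α = 2·arctan(d/2f) we get f = d / (2·tan(α/2)).
With d = 31.1080 mm and α/2 = 2.15°, tan(α/2) ≈ 0.03754, so f ≈ 31.1080 / 0.07508 ≈ 414.3071 mm.

414.3 mm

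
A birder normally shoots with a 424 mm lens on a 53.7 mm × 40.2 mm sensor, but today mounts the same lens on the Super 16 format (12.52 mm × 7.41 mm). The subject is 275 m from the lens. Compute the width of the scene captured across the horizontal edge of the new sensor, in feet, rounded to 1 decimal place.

26.6 ft

The focal length stays 424 mm; the relevant sensor dimension is now w = 12.52 mm. Object distance dₒ = 275 m = 275000 mm.
Thin-lens field width W = w·(dₒ − f)/f = 12.52 × (275000 − 424)/424 ≈ 8107.763 mm = 8107.763/304.8 ft = 26.6003 ft.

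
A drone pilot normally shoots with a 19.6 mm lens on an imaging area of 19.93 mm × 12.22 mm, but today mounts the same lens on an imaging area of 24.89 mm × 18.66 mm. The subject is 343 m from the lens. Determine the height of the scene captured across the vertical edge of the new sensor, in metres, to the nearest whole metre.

The focal length stays 19.6 mm; the relevant sensor dimension is now h = 18.66 mm. Object distance dₒ = 343 m = 343000 mm.
Thin-lens field height W = h·(dₒ − f)/f = 18.66 × (343000 − 19.6)/19.6 ≈ 326531.340 mm = 326.531 m.

327 m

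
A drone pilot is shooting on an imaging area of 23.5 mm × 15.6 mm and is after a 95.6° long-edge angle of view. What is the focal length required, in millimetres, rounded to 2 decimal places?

10.65 mm

From α = 2·arctan(w/2f) we get f = w / (2·tan(α/2)).
With w = 23.5 mm and α/2 = 47.8°, tan(α/2) ≈ 1.10285, so f ≈ 23.5 / 2.20569 ≈ 10.6542 mm.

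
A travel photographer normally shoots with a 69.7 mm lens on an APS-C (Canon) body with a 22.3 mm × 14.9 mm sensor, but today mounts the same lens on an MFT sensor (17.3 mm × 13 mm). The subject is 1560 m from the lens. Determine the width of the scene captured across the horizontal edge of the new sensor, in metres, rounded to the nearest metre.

387 m

The focal length stays 69.7 mm; the relevant sensor dimension is now w = 17.3 mm. Object distance dₒ = 1560 m = 1.56e+06 mm.
Thin-lens field width W = w·(dₒ − f)/f = 17.3 × (1.56e+06 − 69.7)/69.7 ≈ 387184.996 mm = 387.185 m.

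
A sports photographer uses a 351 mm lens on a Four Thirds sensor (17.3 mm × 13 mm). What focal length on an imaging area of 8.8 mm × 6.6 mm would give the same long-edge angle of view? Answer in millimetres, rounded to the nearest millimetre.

179 mm

Equal angle of view means equal width/f ratio, so f₂ = f₁ · (width₂/width₁) = 351 × 8.8/17.3.
f₂ = 351 × 0.50867 ≈ 178.543 mm.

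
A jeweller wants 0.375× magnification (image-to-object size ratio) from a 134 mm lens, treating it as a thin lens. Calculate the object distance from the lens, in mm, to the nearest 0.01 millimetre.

With m = dᵢ/dₒ and 1/f = 1/dₒ + 1/dᵢ, substituting dᵢ = m·dₒ gives 1/f = (1 + 1/m)/dₒ, hence dₒ = f·(1 + 1/m).
dₒ = 134 × (1 + 1/0.375) = 134 × 3.66667 ≈ 491.333 mm.

491.33 mm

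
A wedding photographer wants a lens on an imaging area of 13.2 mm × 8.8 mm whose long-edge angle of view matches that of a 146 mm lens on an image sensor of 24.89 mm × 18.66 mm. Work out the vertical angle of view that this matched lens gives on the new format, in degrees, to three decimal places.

Equal long-edge AOV ⇒ f₂ = f₁ · 13.2/24.89 = 146 × 0.53033 ≈ 77.4287 mm.
Vertical AOV on the new format = 2·arctan(8.8 / (2 × 77.4287)) = 2·arctan(0.05683) ≈ 6.5048°.

6.505°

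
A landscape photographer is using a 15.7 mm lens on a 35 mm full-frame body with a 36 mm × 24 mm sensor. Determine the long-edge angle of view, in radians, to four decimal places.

Angle of view α = 2·arctan(w/2f) with w = 36 mm and f = 15.7 mm.
w/2f = 1.14650; arctan(1.14650) ≈ 0.8535 rad, so α ≈ 1.7071 rad.

1.7071 rad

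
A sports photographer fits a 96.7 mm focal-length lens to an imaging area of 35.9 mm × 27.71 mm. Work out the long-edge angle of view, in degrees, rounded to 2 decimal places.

21.03°

Angle of view α = 2·arctan(w/2f) with w = 35.9 mm and f = 96.7 mm.
w/2f = 0.18563; arctan(0.18563) ≈ 10.5159°, so α ≈ 21.0317°.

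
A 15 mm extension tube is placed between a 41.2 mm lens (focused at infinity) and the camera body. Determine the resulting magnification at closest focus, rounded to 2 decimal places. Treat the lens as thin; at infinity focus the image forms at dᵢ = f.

The tube moves the image plane from f to f + e, so dᵢ = 41.2 + 15 = 56.2 mm. Focus is achieved when 1/f = 1/dₒ + 1/dᵢ, giving dₒ = 1/(1/f − 1/(f+e)).
Magnification m = dᵢ/dₒ = (f+e)·(1/f − 1/(f+e)) = e/f = 15/41.2 ≈ 0.3641.

0.36×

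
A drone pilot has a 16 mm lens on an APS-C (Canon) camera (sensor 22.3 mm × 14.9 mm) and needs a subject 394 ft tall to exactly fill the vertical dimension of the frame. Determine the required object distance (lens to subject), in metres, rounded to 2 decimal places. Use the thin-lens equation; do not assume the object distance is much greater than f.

W: 394 ft × 304.8 mm/ft = 120091.20 mm.
Magnification m = h/W = dᵢ/dₒ; combined with 1/f = 1/dₒ + 1/dᵢ this gives dₒ = f·(1 + W/h).
dₒ = 16 mm × (1 + 120091/14.9) = 16 × 8060.8118 ≈ 128972.989 mm = 128.973 m.

128.97 m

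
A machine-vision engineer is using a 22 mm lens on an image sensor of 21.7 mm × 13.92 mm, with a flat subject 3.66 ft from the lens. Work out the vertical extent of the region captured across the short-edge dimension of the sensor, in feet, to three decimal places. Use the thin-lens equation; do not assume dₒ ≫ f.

2.270 ft

dₒ: 3.66 ft × 304.8 mm/ft = 1115.57 mm.
Similar triangles through the lens centre give W/dₒ = h/dᵢ; with 1/f = 1/dₒ + 1/dᵢ this gives W = h·(dₒ − f)/f.
W = 13.92 mm × (1115.57 − 22) / 22 = 13.92 × 49.7076 ≈ 691.930 mm = 691.930/304.8 ft = 2.27011 ft.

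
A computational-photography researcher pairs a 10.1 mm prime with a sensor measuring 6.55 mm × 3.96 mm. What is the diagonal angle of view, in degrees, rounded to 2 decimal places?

41.50°

Sensor diagonal = √(6.55² + 3.96²) = √58.5841 ≈ 7.6540 mm.
Angle of view α = 2·arctan(d/2f) with d = 7.6540 mm and f = 10.1 mm.
d/2f = 0.37891; arctan(0.37891) ≈ 20.7523°, so α ≈ 41.5046°.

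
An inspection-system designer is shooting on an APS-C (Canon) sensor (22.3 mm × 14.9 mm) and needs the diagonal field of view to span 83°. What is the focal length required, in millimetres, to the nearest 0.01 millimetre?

15.16 mm

Sensor diagonal = √(22.3² + 14.9²) = √719.3000 ≈ 26.8198 mm.
From α = 2·arctan(d/2f) we get f = d / (2·tan(α/2)).
With d = 26.8198 mm and α/2 = 41.5°, tan(α/2) ≈ 0.88473, so f ≈ 26.8198 / 1.76945 ≈ 15.1571 mm.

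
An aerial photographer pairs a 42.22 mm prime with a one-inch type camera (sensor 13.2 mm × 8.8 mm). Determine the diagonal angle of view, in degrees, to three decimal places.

Sensor diagonal = √(13.2² + 8.8²) = √251.6800 ≈ 15.8644 mm.
Angle of view α = 2·arctan(d/2f) with d = 15.8644 mm and f = 42.22 mm.
d/2f = 0.18788; arctan(0.18788) ≈ 10.6406°, so α ≈ 21.2812°.

21.281°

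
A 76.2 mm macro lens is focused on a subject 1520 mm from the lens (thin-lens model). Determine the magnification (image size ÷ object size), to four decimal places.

0.0528×

Thin lens: 1/f = 1/dₒ + 1/dᵢ → 1/dᵢ = 1/76.2 − 1/1520 = 0.0124655 mm⁻¹, so dᵢ ≈ 80.2216 mm.
Magnification m = dᵢ/dₒ = 80.2216/1520 ≈ 0.05278.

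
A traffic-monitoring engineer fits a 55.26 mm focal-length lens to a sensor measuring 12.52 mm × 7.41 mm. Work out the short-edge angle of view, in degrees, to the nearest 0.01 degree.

7.67°

Angle of view α = 2·arctan(h/2f) with h = 7.41 mm and f = 55.26 mm.
h/2f = 0.06705; arctan(0.06705) ≈ 3.8358°, so α ≈ 7.6715°.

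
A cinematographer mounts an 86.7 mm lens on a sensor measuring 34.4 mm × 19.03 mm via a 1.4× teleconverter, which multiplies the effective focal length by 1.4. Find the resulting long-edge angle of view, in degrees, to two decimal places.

Effective focal length f = 86.7 × 1.4 = 121.38 mm.
α = 2·arctan(34.4 / (2 × 121.38)) = 2·arctan(0.14170) ≈ 16.1307°.

16.13°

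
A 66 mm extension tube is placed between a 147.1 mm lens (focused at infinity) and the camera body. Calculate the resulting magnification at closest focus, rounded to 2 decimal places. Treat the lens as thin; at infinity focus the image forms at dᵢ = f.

0.45×

The tube moves the image plane from f to f + e, so dᵢ = 147.1 + 66 = 213.1 mm. Focus is achieved when 1/f = 1/dₒ + 1/dᵢ, giving dₒ = 1/(1/f − 1/(f+e)).
Magnification m = dᵢ/dₒ = (f+e)·(1/f − 1/(f+e)) = e/f = 66/147.1 ≈ 0.4487.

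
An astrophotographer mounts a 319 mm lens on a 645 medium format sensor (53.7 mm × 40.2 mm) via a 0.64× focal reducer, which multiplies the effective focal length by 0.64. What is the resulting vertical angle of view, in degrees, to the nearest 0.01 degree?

Effective focal length f = 319 × 0.64 = 204.16 mm.
α = 2·arctan(40.2 / (2 × 204.16)) = 2·arctan(0.09845) ≈ 11.2456°.

11.25°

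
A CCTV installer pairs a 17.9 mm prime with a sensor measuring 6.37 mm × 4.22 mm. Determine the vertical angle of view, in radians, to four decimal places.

0.2347 rad

Angle of view α = 2·arctan(h/2f) with h = 4.22 mm and f = 17.9 mm.
h/2f = 0.11788; arctan(0.11788) ≈ 0.1173 rad, so α ≈ 0.2347 rad.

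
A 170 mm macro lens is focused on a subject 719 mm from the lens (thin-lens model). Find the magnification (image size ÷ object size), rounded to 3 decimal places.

Thin lens: 1/f = 1/dₒ + 1/dᵢ → 1/dᵢ = 1/170 − 1/719 = 0.0044915 mm⁻¹, so dᵢ ≈ 222.6412 mm.
Magnification m = dᵢ/dₒ = 222.6412/719 ≈ 0.30965.

0.310×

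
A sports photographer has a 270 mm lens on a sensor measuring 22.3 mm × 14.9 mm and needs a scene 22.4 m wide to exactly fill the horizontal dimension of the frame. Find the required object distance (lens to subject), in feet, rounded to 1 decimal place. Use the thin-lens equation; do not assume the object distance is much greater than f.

W: 22.4 m = 22400 mm.
Magnification m = w/W = dᵢ/dₒ; combined with 1/f = 1/dₒ + 1/dᵢ this gives dₒ = f·(1 + W/w).
dₒ = 270 mm × (1 + 22400/22.3) = 270 × 1005.4843 ≈ 271480.762 mm = 271480.762/304.8 ft = 890.685 ft.

890.7 ft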